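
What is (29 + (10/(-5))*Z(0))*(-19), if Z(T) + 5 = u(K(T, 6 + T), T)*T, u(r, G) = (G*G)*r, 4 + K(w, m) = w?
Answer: -741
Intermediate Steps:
K(w, m) = -4 + w
u(r, G) = r*G² (u(r, G) = G²*r = r*G²)
Z(T) = -5 + T³*(-4 + T) (Z(T) = -5 + ((-4 + T)*T²)*T = -5 + (T²*(-4 + T))*T = -5 + T³*(-4 + T))
(29 + (10/(-5))*Z(0))*(-19) = (29 + (10/(-5))*(-5 + 0³*(-4 + 0)))*(-19) = (29 + (10*(-⅕))*(-5 + 0*(-4)))*(-19) = (29 - 2*(-5 + 0))*(-19) = (29 - 2*(-5))*(-19) = (29 + 10)*(-19) = 39*(-19) = -741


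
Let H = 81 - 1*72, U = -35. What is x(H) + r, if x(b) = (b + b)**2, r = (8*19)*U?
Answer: -4996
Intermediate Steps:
H = 9 (H = 81 - 72 = 9)
r = -5320 (r = (8*19)*(-35) = 152*(-35) = -5320)
x(b) = 4*b**2 (x(b) = (2*b)**2 = 4*b**2)
x(H) + r = 4*9**2 - 5320 = 4*81 - 5320 = 324 - 5320 = -4996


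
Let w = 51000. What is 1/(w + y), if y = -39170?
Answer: 1/11830 ≈ 8.4531e-5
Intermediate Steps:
1/(w + y) = 1/(51000 - 39170) = 1/11830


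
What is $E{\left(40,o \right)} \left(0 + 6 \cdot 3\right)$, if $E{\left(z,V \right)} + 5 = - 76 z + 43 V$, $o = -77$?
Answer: $-114408$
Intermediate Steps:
$E{\left(z,V \right)} = -5 - 76 z + 43 V$ ($E{\left(z,V \right)} = -5 + \left(- 76 z + 43 V\right) = -5 - 76 z + 43 V$)
$E{\left(40,o \right)} \left(0 + 6 \cdot 3\right) = \left(-5 - 3040 + 43 \left(-77\right)\right) \left(0 + 6 \cdot 3\right) = \left(-5 - 3040 - 3311\right) \left(0 + 18\right) = \left(-6356\right) 18 = -114408$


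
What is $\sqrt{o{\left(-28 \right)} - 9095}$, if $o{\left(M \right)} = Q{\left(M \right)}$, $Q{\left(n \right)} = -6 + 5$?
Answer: $2 i \sqrt{2274} \approx 95.373 i$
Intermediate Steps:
$Q{\left(n \right)} = -1$
$o{\left(M \right)} = -1$
$\sqrt{o{\left(-28 \right)} - 9095} = \sqrt{-1 - 9095} = \sqrt{-9096} = 2 i \sqrt{2274}$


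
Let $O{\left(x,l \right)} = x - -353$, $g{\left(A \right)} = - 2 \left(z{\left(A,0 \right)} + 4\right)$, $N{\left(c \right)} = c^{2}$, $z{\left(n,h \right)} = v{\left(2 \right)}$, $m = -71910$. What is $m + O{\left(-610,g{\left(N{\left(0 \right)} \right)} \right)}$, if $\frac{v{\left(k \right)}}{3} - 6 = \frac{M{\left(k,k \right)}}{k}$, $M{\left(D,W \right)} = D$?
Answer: $-72167$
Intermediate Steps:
$v{\left(k \right)} = 21$ ($v{\left(k \right)} = 18 + 3 \frac{k}{k} = 18 + 3 \cdot 1 = 18 + 3 = 21$)
$z{\left(n,h \right)} = 21$
$g{\left(A \right)} = -50$ ($g{\left(A \right)} = - 2 \left(21 + 4\right) = \left(-2\right) 25 = -50$)
$O{\left(x,l \right)} = 353 + x$ ($O{\left(x,l \right)} = x + 353 = 353 + x$)
$m + O{\left(-610,g{\left(N{\left(0 \right)} \right)} \right)} = -71910 + \left(353 - 610\right) = -71910 - 257 = -72167$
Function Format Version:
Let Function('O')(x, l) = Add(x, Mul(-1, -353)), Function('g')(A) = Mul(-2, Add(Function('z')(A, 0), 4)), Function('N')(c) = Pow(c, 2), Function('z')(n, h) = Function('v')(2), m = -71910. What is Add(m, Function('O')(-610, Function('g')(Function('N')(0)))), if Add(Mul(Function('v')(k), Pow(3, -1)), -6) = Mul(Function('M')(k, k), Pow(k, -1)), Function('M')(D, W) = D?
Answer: -72167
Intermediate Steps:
Function('v')(k) = 21 (Function('v')(k) = Add(18, Mul(3, Mul(k, Pow(k, -1)))) = Add(18, Mul(3, 1)) = Add(18, 3) = 21)
Function('z')(n, h) = 21
Function('g')(A) = -50 (Function('g')(A) = Mul(-2, Add(21, 4)) = Mul(-2, 25) = -50)
Function('O')(x, l) = Add(353, x) (Function('O')(x, l) = Add(x, 353) = Add(353, x))
Add(m, Function('O')(-610, Function('g')(Function('N')(0)))) = Add(-71910, Add(353, -610)) = Add(-71910, -257) = -72167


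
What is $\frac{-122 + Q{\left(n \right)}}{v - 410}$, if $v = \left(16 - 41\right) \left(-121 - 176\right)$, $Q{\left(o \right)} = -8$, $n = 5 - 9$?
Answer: $- \frac{26}{1403} \approx -0.018532$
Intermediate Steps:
$n = -4$ ($n = 5 - 9 = -4$)
$v = 7425$ ($v = \left(-25\right) \left(-297\right) = 7425$)
$\frac{-122 + Q{\left(n \right)}}{v - 410} = \frac{-122 - 8}{7425 - 410} = - \frac{130}{7015} = \left(-130\right) \frac{1}{7015} = - \frac{26}{1403}$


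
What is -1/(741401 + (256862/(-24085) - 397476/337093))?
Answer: -8118884905/6019253227860279 ≈ -1.3488e-6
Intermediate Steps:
-1/(741401 + (256862/(-24085) - 397476/337093)) = -1/(741401 + (256862*(-1/24085) - 397476*1/337093)) = -1/(741401 + (-256862/24085 - 397476/337093)) = -1/(741401 - 96159591626/8118884905) = -1/6019253227860279/8118884905 = -1*8118884905/6019253227860279 = -8118884905/6019253227860279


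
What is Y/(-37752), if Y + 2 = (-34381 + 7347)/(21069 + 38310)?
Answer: 18224/280209501 ≈ 6.5037e-5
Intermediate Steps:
Y = -145792/59379 (Y = -2 + (-34381 + 7347)/(21069 + 38310) = -2 - 27034/59379 = -145792/59379 ≈ -2.4553)
Y/(-37752) = -145792/59379/(-37752) = -145792/59379*(-1/37752) = 18224/280209501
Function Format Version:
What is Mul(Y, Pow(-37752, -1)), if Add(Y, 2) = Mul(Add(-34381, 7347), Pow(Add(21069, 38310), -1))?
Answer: Rational(18224, 280209501) ≈ 6.5037e-5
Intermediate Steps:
Y = Rational(-145792, 59379) (Y = Add(-2, Mul(Add(-34381, 7347), Pow(Add(21069, 38310), -1))) = Add(-2, Mul(-27034, Pow(59379, -1))) = Add(-2, Mul(-27034, Rational(1, 59379))) = Add(-2, Rational(-27034, 59379)) = Rational(-145792, 59379) ≈ -2.4553)
Mul(Y, Pow(-37752, -1)) = Mul(Rational(-145792, 59379), Pow(-37752, -1)) = Mul(Rational(-145792, 59379), Rational(-1, 37752)) = Rational(18224, 280209501)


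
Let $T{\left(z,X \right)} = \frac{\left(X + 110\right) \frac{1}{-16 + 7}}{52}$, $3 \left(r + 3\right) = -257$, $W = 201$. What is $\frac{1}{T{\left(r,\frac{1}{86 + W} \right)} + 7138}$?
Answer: $\frac{134316}{958716037} \approx 0.0001401$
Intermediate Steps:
$r = - \frac{266}{3}$ ($r = -3 + \frac{1}{3} \left(-257\right) = -3 - \frac{257}{3} = - \frac{266}{3} \approx -88.667$)
$T{\left(z,X \right)} = - \frac{55}{234} - \frac{X}{468}$ ($T{\left(z,X \right)} = \frac{110 + X}{-9} \cdot \frac{1}{52} = \left(110 + X\right) \left(- \frac{1}{9}\right) \frac{1}{52} = \left(- \frac{110}{9} - \frac{X}{9}\right) \frac{1}{52} = - \frac{55}{234} - \frac{X}{468}$)
$\frac{1}{T{\left(r,\frac{1}{86 + W} \right)} + 7138} = \frac{1}{\left(- \frac{55}{234} - \frac{1}{468 \left(86 + 201\right)}\right) + 7138} = \frac{1}{\left(- \frac{55}{234} - \frac{1}{468 \cdot 287}\right) + 7138} = \frac{1}{\left(- \frac{55}{234} - \frac{1}{134316}\right) + 7138} = \frac{1}{- \frac{31571}{134316} + 7138} = \frac{1}{\frac{958716037}{134316}} = \frac{134316}{958716037}$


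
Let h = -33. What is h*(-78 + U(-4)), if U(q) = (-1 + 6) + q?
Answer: 2541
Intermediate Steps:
U(q) = 5 + q
h*(-78 + U(-4)) = -33*(-78 + (5 - 4)) = -33*(-78 + 1) = -33*(-77) = 2541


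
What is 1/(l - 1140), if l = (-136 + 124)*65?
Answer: -1/1920 ≈ -0.00052083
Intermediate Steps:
l = -780 (l = -12*65 = -780)
1/(l - 1140) = 1/(-780 - 1140) = 1/(-1920) = -1/1920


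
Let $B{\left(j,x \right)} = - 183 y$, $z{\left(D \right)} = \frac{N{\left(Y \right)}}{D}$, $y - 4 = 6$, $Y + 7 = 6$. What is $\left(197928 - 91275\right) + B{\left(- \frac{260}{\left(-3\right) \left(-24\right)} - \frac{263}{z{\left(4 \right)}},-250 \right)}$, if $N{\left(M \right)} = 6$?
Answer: $104823$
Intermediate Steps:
$Y = -1$ ($Y = -7 + 6 = -1$)
$y = 10$ ($y = 4 + 6 = 10$)
$z{\left(D \right)} = \frac{6}{D}$
$B{\left(j,x \right)} = -1830$ ($B{\left(j,x \right)} = \left(-183\right) 10 = -1830$)
$\left(197928 - 91275\right) + B{\left(- \frac{260}{\left(-3\right) \left(-24\right)} - \frac{263}{z{\left(4 \right)}},-250 \right)} = \left(197928 - 91275\right) - 1830 = 106653 - 1830 = 104823$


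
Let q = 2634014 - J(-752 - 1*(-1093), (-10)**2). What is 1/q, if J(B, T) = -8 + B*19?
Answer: 1/2627543 ≈ 3.8058e-7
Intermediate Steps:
J(B, T) = -8 + 19*B
q = 2627543 (q = 2634014 - (-8 + 19*(-752 - 1*(-1093))) = 2634014 - (-8 + 19*(-752 + 1093)) = 2634014 - (-8 + 19*341) = 2634014 - (-8 + 6479) = 2634014 - 1*6471 = 2634014 - 6471 = 2627543)
1/q = 1/2627543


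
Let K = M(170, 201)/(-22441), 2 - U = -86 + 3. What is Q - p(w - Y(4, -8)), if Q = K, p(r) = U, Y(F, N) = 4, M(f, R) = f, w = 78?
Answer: -1907655/22441 ≈ -85.008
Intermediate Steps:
U = 85 (U = 2 - (-86 + 3) = 2 - 1*(-83) = 2 + 83 = 85)
K = -170/22441 (K = 170/(-22441) = 170*(-1/22441) = -170/22441 ≈ -0.0075754)
p(r) = 85
Q = -170/22441 ≈ -0.0075754
Q - p(w - Y(4, -8)) = -170/22441 - 1*85 = -170/22441 - 85 = -1907655/22441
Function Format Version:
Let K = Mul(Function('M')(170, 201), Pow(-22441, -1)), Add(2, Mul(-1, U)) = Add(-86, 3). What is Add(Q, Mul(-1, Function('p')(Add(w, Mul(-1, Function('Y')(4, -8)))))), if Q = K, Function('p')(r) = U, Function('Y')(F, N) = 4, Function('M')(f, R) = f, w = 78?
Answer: Rational(-1907655, 22441) ≈ -85.008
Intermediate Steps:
U = 85 (U = Add(2, Mul(-1, Add(-86, 3))) = Add(2, Mul(-1, -83)) = Add(2, 83) = 85)
K = Rational(-170, 22441) (K = Mul(170, Pow(-22441, -1)) = Mul(170, Rational(-1, 22441)) = Rational(-170, 22441) ≈ -0.0075754)
Function('p')(r) = 85
Q = Rational(-170, 22441) ≈ -0.0075754
Add(Q, Mul(-1, Function('p')(Add(w, Mul(-1, Function('Y')(4, -8)))))) = Add(Rational(-170, 22441), Mul(-1, 85)) = Add(Rational(-170, 22441), -85) = Rational(-1907655, 22441)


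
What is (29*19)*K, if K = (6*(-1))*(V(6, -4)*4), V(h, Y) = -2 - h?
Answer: 105792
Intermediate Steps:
K = 192 (K = (6*(-1))*((-2 - 1*6)*4) = -6*(-2 - 6)*4 = -(-48)*4 = -6*(-32) = 192)
(29*19)*K = (29*19)*192 = 551*192 = 105792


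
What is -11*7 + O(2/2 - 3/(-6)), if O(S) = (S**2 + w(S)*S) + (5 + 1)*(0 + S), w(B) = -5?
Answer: -293/4 ≈ -73.250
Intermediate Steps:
O(S) = S + S**2 (O(S) = (S**2 - 5*S) + (5 + 1)*(0 + S) = (S**2 - 5*S) + 6*S = S + S**2)
-11*7 + O(2/2 - 3/(-6)) = -11*7 + (2/2 - 3/(-6))*(1 + (2/2 - 3/(-6))) = -77 + (2*(1/2) - 3*(-1/6))*(1 + (2*(1/2) - 3*(-1/6))) = -77 + (1 + 1/2)*(1 + (1 + 1/2)) = -77 + 3*(1 + 3/2)/2 = -77 + (3/2)*(5/2) = -77 + 15/4 = -293/4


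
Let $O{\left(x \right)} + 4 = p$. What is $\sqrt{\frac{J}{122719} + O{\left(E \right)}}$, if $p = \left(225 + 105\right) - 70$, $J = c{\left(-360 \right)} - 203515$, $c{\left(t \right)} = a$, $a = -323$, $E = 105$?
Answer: $\frac{\sqrt{3830333162494}}{122719} \approx 15.948$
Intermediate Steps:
$c{\left(t \right)} = -323$
$J = -203838$ ($J = -323 - 203515 = -203838$)
$p = 260$ ($p = 330 - 70 = 260$)
$O{\left(x \right)} = 256$ ($O{\left(x \right)} = -4 + 260 = 256$)
$\sqrt{\frac{J}{122719} + O{\left(E \right)}} = \sqrt{- \frac{203838}{122719} + 256} = \sqrt{\frac{31212226}{122719}} = \frac{\sqrt{3830333162494}}{122719}$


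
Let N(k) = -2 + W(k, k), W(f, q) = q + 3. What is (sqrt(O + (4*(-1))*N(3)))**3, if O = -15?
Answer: -31*I*sqrt(31) ≈ -172.6*I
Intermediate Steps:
W(f, q) = 3 + q
N(k) = 1 + k (N(k) = -2 + (3 + k) = 1 + k)
(sqrt(O + (4*(-1))*N(3)))**3 = (sqrt(-15 + (4*(-1))*(1 + 3)))**3 = (sqrt(-15 - 4*4))**3 = (sqrt(-15 - 16))**3 = (sqrt(-31))**3 = (I*sqrt(31))**3 = -31*I*sqrt(31)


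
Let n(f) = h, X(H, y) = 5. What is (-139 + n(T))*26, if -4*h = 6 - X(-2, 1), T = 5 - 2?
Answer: -7241/2 ≈ -3620.5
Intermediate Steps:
T = 3
h = -¼ (h = -(6 - 1*5)/4 = -(6 - 5)/4 = -¼*1 = -¼ ≈ -0.25000)
n(f) = -¼
(-139 + n(T))*26 = (-139 - ¼)*26 = -557/4*26 = -7241/2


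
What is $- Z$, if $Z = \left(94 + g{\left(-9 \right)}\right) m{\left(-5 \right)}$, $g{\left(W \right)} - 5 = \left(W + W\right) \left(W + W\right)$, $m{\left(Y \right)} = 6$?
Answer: $-2538$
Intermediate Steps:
$g{\left(W \right)} = 5 + 4 W^{2}$ ($g{\left(W \right)} = 5 + \left(W + W\right) \left(W + W\right) = 5 + 2 W 2 W = 5 + 4 W^{2}$)
$Z = 2538$ ($Z = \left(94 + \left(5 + 4 \left(-9\right)^{2}\right)\right) 6 = \left(94 + \left(5 + 4 \cdot 81\right)\right) 6 = \left(94 + \left(5 + 324\right)\right) 6 = \left(94 + 329\right) 6 = 423 \cdot 6 = 2538$)
$- Z = \left(-1\right) 2538 = -2538$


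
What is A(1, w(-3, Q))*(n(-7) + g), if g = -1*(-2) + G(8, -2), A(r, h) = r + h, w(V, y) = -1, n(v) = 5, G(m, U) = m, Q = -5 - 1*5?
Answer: 0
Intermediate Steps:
Q = -10 (Q = -5 - 5 = -10)
A(r, h) = h + r
g = 10 (g = -1*(-2) + 8 = 2 + 8 = 10)
A(1, w(-3, Q))*(n(-7) + g) = (-1 + 1)*(5 + 10) = 0*15 = 0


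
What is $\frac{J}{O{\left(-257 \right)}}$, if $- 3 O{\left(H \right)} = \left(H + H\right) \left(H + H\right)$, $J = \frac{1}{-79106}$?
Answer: $\frac{3}{20899488776} \approx 1.4354 \cdot 10^{-10}$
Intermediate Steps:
$J = - \frac{1}{79106} \approx -1.2641 \cdot 10^{-5}$
$O{\left(H \right)} = - \frac{4 H^{2}}{3}$ ($O{\left(H \right)} = - \frac{\left(H + H\right) \left(H + H\right)}{3} = - \frac{2 H 2 H}{3} = - \frac{4 H^{2}}{3}$)
$\frac{J}{O{\left(-257 \right)}} = - \frac{1}{79106 \left(- \frac{4 \left(-257\right)^{2}}{3}\right)} = - \frac{1}{79106 \left(\left(- \frac{4}{3}\right) 66049\right)} = - \frac{1}{79106 \left(- \frac{264196}{3}\right)} = \left(- \frac{1}{79106}\right) \left(- \frac{3}{264196}\right) = \frac{3}{20899488776}$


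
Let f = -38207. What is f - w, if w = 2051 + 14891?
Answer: -55149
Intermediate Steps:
w = 16942
f - w = -38207 - 1*16942 = -38207 - 16942 = -55149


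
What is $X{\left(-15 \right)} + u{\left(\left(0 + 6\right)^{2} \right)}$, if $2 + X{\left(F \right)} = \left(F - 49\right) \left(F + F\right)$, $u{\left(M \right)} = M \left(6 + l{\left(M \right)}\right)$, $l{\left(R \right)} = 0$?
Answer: $2134$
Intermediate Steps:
$u{\left(M \right)} = 6 M$ ($u{\left(M \right)} = M \left(6 + 0\right) = M 6 = 6 M$)
$X{\left(F \right)} = -2 + 2 F \left(-49 + F\right)$ ($X{\left(F \right)} = -2 + \left(F - 49\right) \left(F + F\right) = -2 + \left(-49 + F\right) 2 F = -2 + 2 F \left(-49 + F\right)$)
$X{\left(-15 \right)} + u{\left(\left(0 + 6\right)^{2} \right)} = \left(-2 - -1470 + 2 \left(-15\right)^{2}\right) + 6 \left(0 + 6\right)^{2} = \left(-2 + 1470 + 2 \cdot 225\right) + 6 \cdot 6^{2} = \left(-2 + 1470 + 450\right) + 6 \cdot 36 = 1918 + 216 = 2134$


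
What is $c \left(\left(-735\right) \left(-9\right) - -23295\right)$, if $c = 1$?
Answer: $29910$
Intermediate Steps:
$c \left(\left(-735\right) \left(-9\right) - -23295\right) = 1 \left(\left(-735\right) \left(-9\right) - -23295\right) = 1 \left(6615 + 23295\right) = 1 \cdot 29910 = 29910$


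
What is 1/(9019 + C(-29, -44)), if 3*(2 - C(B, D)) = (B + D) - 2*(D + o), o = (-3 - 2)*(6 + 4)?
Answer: 3/26948 ≈ 0.00011133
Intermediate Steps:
o = -50 (o = -5*10 = -50)
C(B, D) = -94/3 - B/3 + D/3 (C(B, D) = 2 - ((B + D) - 2*(D - 50))/3 = 2 - ((B + D) - 2*(-50 + D))/3 = 2 - ((B + D) + (100 - 2*D))/3 = 2 - (100 + B - D)/3 = 2 + (-100/3 - B/3 + D/3) = -94/3 - B/3 + D/3)
1/(9019 + C(-29, -44)) = 1/(9019 + (-94/3 - ⅓*(-29) + (⅓)*(-44))) = 1/(9019 + (-94/3 + 29/3 - 44/3)) = 1/(9019 - 109/3) = 1/(26948/3) = 3/26948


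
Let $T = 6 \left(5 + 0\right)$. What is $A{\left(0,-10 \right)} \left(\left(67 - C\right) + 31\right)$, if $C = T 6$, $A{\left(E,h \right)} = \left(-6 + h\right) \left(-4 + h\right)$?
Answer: $-18368$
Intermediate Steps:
$T = 30$ ($T = 6 \cdot 5 = 30$)
$C = 180$ ($C = 30 \cdot 6 = 180$)
$A{\left(0,-10 \right)} \left(\left(67 - C\right) + 31\right) = \left(24 + \left(-10\right)^{2} - -100\right) \left(\left(67 - 180\right) + 31\right) = \left(24 + 100 + 100\right) \left(\left(67 - 180\right) + 31\right) = 224 \left(-113 + 31\right) = 224 \left(-82\right) = -18368$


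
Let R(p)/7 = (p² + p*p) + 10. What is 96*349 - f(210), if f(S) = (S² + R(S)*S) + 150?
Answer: -129679446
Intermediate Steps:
R(p) = 70 + 14*p² (R(p) = 7*((p² + p*p) + 10) = 7*((p² + p²) + 10) = 7*(2*p² + 10) = 7*(10 + 2*p²) = 70 + 14*p²)
f(S) = 150 + S² + S*(70 + 14*S²) (f(S) = (S² + (70 + 14*S²)*S) + 150 = (S² + S*(70 + 14*S²)) + 150 = 150 + S² + S*(70 + 14*S²))
96*349 - f(210) = 96*349 - (150 + 210² + 14*210*(5 + 210²)) = 33504 - (150 + 44100 + 14*210*(5 + 44100)) = 33504 - (150 + 44100 + 14*210*44105) = 33504 - (150 + 44100 + 129668700) = 33504 - 1*129712950 = 33504 - 129712950 = -129679446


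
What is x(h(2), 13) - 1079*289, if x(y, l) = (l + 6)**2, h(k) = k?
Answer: -311470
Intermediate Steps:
x(y, l) = (6 + l)**2
x(h(2), 13) - 1079*289 = (6 + 13)**2 - 1079*289 = 19**2 - 311831 = 361 - 311831 = -311470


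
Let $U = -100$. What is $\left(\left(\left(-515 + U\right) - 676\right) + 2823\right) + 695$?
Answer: $2227$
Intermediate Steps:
$\left(\left(\left(-515 + U\right) - 676\right) + 2823\right) + 695 = \left(\left(\left(-515 - 100\right) - 676\right) + 2823\right) + 695 = \left(\left(-615 - 676\right) + 2823\right) + 695 = \left(-1291 + 2823\right) + 695 = 1532 + 695 = 2227$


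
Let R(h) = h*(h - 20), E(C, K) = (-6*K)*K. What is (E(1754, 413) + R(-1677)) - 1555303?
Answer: 267152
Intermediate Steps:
E(C, K) = -6*K**2
R(h) = h*(-20 + h)
(E(1754, 413) + R(-1677)) - 1555303 = (-6*413**2 - 1677*(-20 - 1677)) - 1555303 = (-6*170569 - 1677*(-1697)) - 1555303 = (-1023414 + 2845869) - 1555303 = 1822455 - 1555303 = 267152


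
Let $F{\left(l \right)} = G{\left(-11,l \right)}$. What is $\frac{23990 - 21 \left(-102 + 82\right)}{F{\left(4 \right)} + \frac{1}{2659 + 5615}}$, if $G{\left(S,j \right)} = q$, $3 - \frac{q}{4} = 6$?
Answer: $- \frac{201968340}{99287} \approx -2034.2$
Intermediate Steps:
$q = -12$ ($q = 12 - 24 = -12$)
$G{\left(S,j \right)} = -12$
$F{\left(l \right)} = -12$
$\frac{23990 - 21 \left(-102 + 82\right)}{F{\left(4 \right)} + \frac{1}{2659 + 5615}} = \frac{23990 - 21 \left(-102 + 82\right)}{-12 + \frac{1}{2659 + 5615}} = \frac{23990 - -420}{-12 + \frac{1}{8274}} = \frac{23990 + 420}{-12 + \frac{1}{8274}} = \frac{24410}{- \frac{99287}{8274}} = 24410 \left(- \frac{8274}{99287}\right) = - \frac{201968340}{99287}$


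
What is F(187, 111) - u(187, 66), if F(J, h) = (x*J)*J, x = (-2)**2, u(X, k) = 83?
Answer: 139793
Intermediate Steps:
x = 4
F(J, h) = 4*J**2 (F(J, h) = (4*J)*J = 4*J**2)
F(187, 111) - u(187, 66) = 4*187**2 - 1*83 = 4*34969 - 83 = 139876 - 83 = 139793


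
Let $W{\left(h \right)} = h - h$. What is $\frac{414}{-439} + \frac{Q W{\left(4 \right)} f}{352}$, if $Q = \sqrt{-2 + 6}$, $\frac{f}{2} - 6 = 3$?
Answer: $- \frac{414}{439} \approx -0.94305$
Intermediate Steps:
$f = 18$ ($f = 12 + 2 \cdot 3 = 12 + 6 = 18$)
$W{\left(h \right)} = 0$
$Q = 2$ ($Q = \sqrt{4} = 2$)
$\frac{414}{-439} + \frac{Q W{\left(4 \right)} f}{352} = \frac{414}{-439} + \frac{2 \cdot 0 \cdot 18}{352} = 414 \left(- \frac{1}{439}\right) + 0 \cdot 18 \cdot \frac{1}{352} = - \frac{414}{439} + 0 \cdot \frac{1}{352} = - \frac{414}{439} + 0 = - \frac{414}{439}$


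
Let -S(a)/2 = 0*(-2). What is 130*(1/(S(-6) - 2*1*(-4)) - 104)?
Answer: -54015/4 ≈ -13504.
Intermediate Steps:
S(a) = 0 (S(a) = -0*(-2) = -2*0 = 0)
130*(1/(S(-6) - 2*1*(-4)) - 104) = 130*(1/(0 - 2*1*(-4)) - 104) = 130*(1/(0 - 2*(-4)) - 104) = 130*(1/(0 + 8) - 104) = 130*(1/8 - 104) = 130*(-831/8) = -54015/4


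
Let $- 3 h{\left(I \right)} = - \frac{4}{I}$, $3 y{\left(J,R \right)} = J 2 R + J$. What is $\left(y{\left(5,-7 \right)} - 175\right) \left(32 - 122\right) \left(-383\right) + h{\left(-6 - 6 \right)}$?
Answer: $- \frac{61011901}{9} \approx -6.7791 \cdot 10^{6}$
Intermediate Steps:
$y{\left(J,R \right)} = \frac{J}{3} + \frac{2 J R}{3}$ ($y{\left(J,R \right)} = \frac{J 2 R + J}{3} = \frac{2 J R + J}{3} = \frac{J + 2 J R}{3} = \frac{J}{3} + \frac{2 J R}{3}$)
$h{\left(I \right)} = \frac{4}{3 I}$ ($h{\left(I \right)} = - \frac{\left(-4\right) \frac{1}{I}}{3} = \frac{4}{3 I}$)
$\left(y{\left(5,-7 \right)} - 175\right) \left(32 - 122\right) \left(-383\right) + h{\left(-6 - 6 \right)} = \left(\frac{1}{3} \cdot 5 \left(1 + 2 \left(-7\right)\right) - 175\right) \left(32 - 122\right) \left(-383\right) + \frac{4}{3 \left(-6 - 6\right)} = \left(\frac{1}{3} \cdot 5 \left(1 - 14\right) - 175\right) \left(-90\right) \left(-383\right) + \frac{4}{3 \left(-6 - 6\right)} = \left(\frac{1}{3} \cdot 5 \left(-13\right) - 175\right) \left(-90\right) \left(-383\right) + \frac{4}{3 \left(-12\right)} = \left(- \frac{65}{3} - 175\right) \left(-90\right) \left(-383\right) + \frac{4}{3} \left(- \frac{1}{12}\right) = \left(- \frac{590}{3}\right) \left(-90\right) \left(-383\right) - \frac{1}{9} = 17700 \left(-383\right) - \frac{1}{9} = -6779100 - \frac{1}{9} = - \frac{61011901}{9}$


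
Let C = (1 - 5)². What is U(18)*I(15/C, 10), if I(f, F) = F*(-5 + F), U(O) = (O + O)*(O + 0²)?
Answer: 32400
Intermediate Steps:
U(O) = 2*O² (U(O) = (2*O)*(O + 0) = (2*O)*O = 2*O²)
C = 16 (C = (-4)² = 16)
U(18)*I(15/C, 10) = (2*18²)*(10*(-5 + 10)) = (2*324)*(10*5) = 648*50 = 32400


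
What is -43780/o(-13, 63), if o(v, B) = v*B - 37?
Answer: 10945/214 ≈ 51.145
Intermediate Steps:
o(v, B) = -37 + B*v (o(v, B) = B*v - 37 = -37 + B*v)
-43780/o(-13, 63) = -43780/(-37 + 63*(-13)) = -43780/(-37 - 819) = -43780/(-856) = -43780*(-1/856) = 10945/214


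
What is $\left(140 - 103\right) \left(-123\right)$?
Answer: $-4551$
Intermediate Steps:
$\left(140 - 103\right) \left(-123\right) = 37 \left(-123\right) = -4551$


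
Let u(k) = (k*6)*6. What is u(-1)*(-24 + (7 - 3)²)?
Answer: 288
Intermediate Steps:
u(k) = 36*k (u(k) = (6*k)*6 = 36*k)
u(-1)*(-24 + (7 - 3)²) = (36*(-1))*(-24 + (7 - 3)²) = -36*(-24 + 4²) = -36*(-24 + 16) = -36*(-8) = 288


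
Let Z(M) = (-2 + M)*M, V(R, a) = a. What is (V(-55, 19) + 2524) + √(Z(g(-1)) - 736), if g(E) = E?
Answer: 2543 + I*√733 ≈ 2543.0 + 27.074*I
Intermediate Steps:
Z(M) = M*(-2 + M)
(V(-55, 19) + 2524) + √(Z(g(-1)) - 736) = (19 + 2524) + √(-(-2 - 1) - 736) = 2543 + √(-1*(-3) - 736) = 2543 + √(3 - 736) = 2543 + √(-733) = 2543 + I*√733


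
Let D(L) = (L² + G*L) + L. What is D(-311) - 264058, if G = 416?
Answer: -297024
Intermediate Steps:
D(L) = L² + 417*L (D(L) = (L² + 416*L) + L = L² + 417*L)
D(-311) - 264058 = -311*(417 - 311) - 264058 = -311*106 - 264058 = -32966 - 264058 = -297024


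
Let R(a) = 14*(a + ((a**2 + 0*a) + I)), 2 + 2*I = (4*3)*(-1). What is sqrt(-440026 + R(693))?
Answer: 2*sqrt(1573266) ≈ 2508.6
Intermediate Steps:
I = -7 (I = -1 + ((4*3)*(-1))/2 = -1 + (12*(-1))/2 = -1 + (1/2)*(-12) = -1 - 6 = -7)
R(a) = -98 + 14*a + 14*a**2 (R(a) = 14*(a + ((a**2 + 0*a) - 7)) = 14*(a + ((a**2 + 0) - 7)) = 14*(a + (a**2 - 7)) = 14*(a + (-7 + a**2)) = 14*(-7 + a + a**2) = -98 + 14*a + 14*a**2)
sqrt(-440026 + R(693)) = sqrt(-440026 + (-98 + 14*693 + 14*693**2)) = sqrt(-440026 + (-98 + 9702 + 14*480249)) = sqrt(-440026 + (-98 + 9702 + 6723486)) = sqrt(-440026 + 6733090) = sqrt(6293064) = 2*sqrt(1573266)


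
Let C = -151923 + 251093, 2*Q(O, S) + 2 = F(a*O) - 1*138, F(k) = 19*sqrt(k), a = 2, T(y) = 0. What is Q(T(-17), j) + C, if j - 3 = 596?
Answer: 99100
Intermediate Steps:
j = 599 (j = 3 + 596 = 599)
Q(O, S) = -70 + 19*sqrt(2)*sqrt(O)/2 (Q(O, S) = -1 + (19*sqrt(2*O) - 1*138)/2 = -1 + (19*(sqrt(2)*sqrt(O)) - 138)/2 = -1 + (19*sqrt(2)*sqrt(O) - 138)/2 = -1 + (-138 + 19*sqrt(2)*sqrt(O))/2 = -1 + (-69 + 19*sqrt(2)*sqrt(O)/2) = -70 + 19*sqrt(2)*sqrt(O)/2)
C = 99170
Q(T(-17), j) + C = (-70 + 19*sqrt(2)*sqrt(0)/2) + 99170 = (-70 + (19/2)*sqrt(2)*0) + 99170 = (-70 + 0) + 99170 = -70 + 99170 = 99100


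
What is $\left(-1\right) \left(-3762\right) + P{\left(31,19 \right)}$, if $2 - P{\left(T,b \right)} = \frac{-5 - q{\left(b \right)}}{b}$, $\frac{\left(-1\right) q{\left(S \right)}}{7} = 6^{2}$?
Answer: $3751$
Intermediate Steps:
$q{\left(S \right)} = -252$ ($q{\left(S \right)} = - 7 \cdot 6^{2} = \left(-7\right) 36 = -252$)
$P{\left(T,b \right)} = 2 - \frac{247}{b}$ ($P{\left(T,b \right)} = 2 - \frac{-5 - -252}{b} = 2 - \frac{-5 + 252}{b} = 2 - \frac{247}{b}$)
$\left(-1\right) \left(-3762\right) + P{\left(31,19 \right)} = \left(-1\right) \left(-3762\right) + \left(2 - \frac{247}{19}\right) = 3762 + \left(2 - 13\right) = 3762 - 11 = 3751$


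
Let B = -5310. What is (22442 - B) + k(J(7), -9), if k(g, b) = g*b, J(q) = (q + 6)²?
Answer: 26231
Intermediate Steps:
J(q) = (6 + q)²
k(g, b) = b*g
(22442 - B) + k(J(7), -9) = (22442 - 1*(-5310)) - 9*(6 + 7)² = (22442 + 5310) - 9*13² = 27752 - 9*169 = 27752 - 1521 = 26231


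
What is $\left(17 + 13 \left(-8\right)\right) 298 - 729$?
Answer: $-26655$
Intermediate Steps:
$\left(17 + 13 \left(-8\right)\right) 298 - 729 = \left(17 - 104\right) 298 - 729 = \left(-87\right) 298 - 729 = -25926 - 729 = -26655$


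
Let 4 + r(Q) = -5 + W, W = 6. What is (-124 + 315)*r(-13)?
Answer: -573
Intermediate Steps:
r(Q) = -3 (r(Q) = -4 + (-5 + 6) = -4 + 1 = -3)
(-124 + 315)*r(-13) = (-124 + 315)*(-3) = 191*(-3) = -573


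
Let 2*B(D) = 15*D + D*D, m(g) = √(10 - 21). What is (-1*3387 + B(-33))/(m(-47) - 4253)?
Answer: 438059/602934 + 103*I*√11/602934 ≈ 0.72655 + 0.00056658*I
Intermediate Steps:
m(g) = I*√11 (m(g) = √(-11) = I*√11)
B(D) = D²/2 + 15*D/2 (B(D) = (15*D + D*D)/2 = (15*D + D²)/2 = (D² + 15*D)/2 = D²/2 + 15*D/2)
(-1*3387 + B(-33))/(m(-47) - 4253) = (-1*3387 + (½)*(-33)*(15 - 33))/(I*√11 - 4253) = (-3387 + (½)*(-33)*(-18))/(-4253 + I*√11) = (-3387 + 297)/(-4253 + I*√11) = -3090/(-4253 + I*√11)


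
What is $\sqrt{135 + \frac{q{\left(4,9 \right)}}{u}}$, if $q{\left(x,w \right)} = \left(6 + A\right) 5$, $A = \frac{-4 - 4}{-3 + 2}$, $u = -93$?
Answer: $\frac{\sqrt{1161105}}{93} \approx 11.587$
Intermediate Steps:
$A = 8$ ($A = - \frac{8}{-1} = \left(-8\right) \left(-1\right) = 8$)
$q{\left(x,w \right)} = 70$ ($q{\left(x,w \right)} = \left(6 + 8\right) 5 = 14 \cdot 5 = 70$)
$\sqrt{135 + \frac{q{\left(4,9 \right)}}{u}} = \sqrt{135 + \frac{70}{-93}} = \sqrt{135 + 70 \left(- \frac{1}{93}\right)} = \sqrt{135 - \frac{70}{93}} = \sqrt{\frac{12485}{93}} = \frac{\sqrt{1161105}}{93}$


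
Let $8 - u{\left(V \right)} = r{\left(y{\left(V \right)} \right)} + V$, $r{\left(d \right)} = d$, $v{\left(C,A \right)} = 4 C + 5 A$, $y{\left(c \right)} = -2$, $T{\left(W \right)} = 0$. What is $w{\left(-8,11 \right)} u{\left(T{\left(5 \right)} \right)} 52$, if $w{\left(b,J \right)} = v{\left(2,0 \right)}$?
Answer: $4160$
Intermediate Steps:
$w{\left(b,J \right)} = 8$ ($w{\left(b,J \right)} = 4 \cdot 2 + 5 \cdot 0 = 8 + 0 = 8$)
$u{\left(V \right)} = 10 - V$ ($u{\left(V \right)} = 8 - \left(-2 + V\right) = 10 - V$)
$w{\left(-8,11 \right)} u{\left(T{\left(5 \right)} \right)} 52 = 8 \left(10 - 0\right) 52 = 8 \left(10 + 0\right) 52 = 8 \cdot 10 \cdot 52 = 80 \cdot 52 = 4160$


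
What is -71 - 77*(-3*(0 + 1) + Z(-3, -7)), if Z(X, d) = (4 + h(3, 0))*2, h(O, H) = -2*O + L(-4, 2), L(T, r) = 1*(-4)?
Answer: 1084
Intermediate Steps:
L(T, r) = -4
h(O, H) = -4 - 2*O (h(O, H) = -2*O - 4 = -4 - 2*O)
Z(X, d) = -12 (Z(X, d) = (4 + (-4 - 2*3))*2 = (4 + (-4 - 6))*2 = (4 - 10)*2 = -6*2 = -12)
-71 - 77*(-3*(0 + 1) + Z(-3, -7)) = -71 - 77*(-3*(0 + 1) - 12) = -71 - 77*(-3*1 - 12) = -71 - 77*(-3 - 12) = -71 - 77*(-15) = -71 + 1155 = 1084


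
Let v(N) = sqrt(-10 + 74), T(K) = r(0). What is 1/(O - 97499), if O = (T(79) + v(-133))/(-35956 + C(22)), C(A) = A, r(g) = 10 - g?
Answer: -5989/583921514 ≈ -1.0257e-5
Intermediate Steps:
T(K) = 10 (T(K) = 10 - 1*0 = 10 + 0 = 10)
v(N) = 8 (v(N) = sqrt(64) = 8)
O = -3/5989 (O = (10 + 8)/(-35956 + 22) = 18/(-35934) = 18*(-1/35934) = -3/5989 ≈ -0.00050092)
1/(O - 97499) = 1/(-3/5989 - 97499) = 1/(-583921514/5989) = -5989/583921514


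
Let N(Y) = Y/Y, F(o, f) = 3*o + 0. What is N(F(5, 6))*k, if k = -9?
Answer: -9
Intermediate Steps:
F(o, f) = 3*o
N(Y) = 1
N(F(5, 6))*k = 1*(-9) = -9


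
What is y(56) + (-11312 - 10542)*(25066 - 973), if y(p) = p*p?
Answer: -526525286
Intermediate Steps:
y(p) = p²
y(56) + (-11312 - 10542)*(25066 - 973) = 56² + (-11312 - 10542)*(25066 - 973) = 3136 - 21854*24093 = 3136 - 526528422 = -526525286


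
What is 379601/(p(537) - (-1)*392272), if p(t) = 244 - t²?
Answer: 379601/104147 ≈ 3.6449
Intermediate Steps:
379601/(p(537) - (-1)*392272) = 379601/((244 - 1*537²) - (-1)*392272) = 379601/((244 - 1*288369) - 1*(-392272)) = 379601/((244 - 288369) + 392272) = 379601/(-288125 + 392272) = 379601/104147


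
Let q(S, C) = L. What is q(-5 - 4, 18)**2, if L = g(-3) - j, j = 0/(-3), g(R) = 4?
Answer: 16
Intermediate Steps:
j = 0 (j = 0*(-1/3) = 0)
L = 4 (L = 4 - 1*0 = 4 + 0 = 4)
q(S, C) = 4
q(-5 - 4, 18)**2 = 4**2 = 16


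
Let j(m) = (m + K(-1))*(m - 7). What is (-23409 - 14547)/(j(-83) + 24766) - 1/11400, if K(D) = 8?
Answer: -108182479/89820600 ≈ -1.2044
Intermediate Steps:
j(m) = (-7 + m)*(8 + m) (j(m) = (m + 8)*(m - 7) = (8 + m)*(-7 + m) = (-7 + m)*(8 + m))
(-23409 - 14547)/(j(-83) + 24766) - 1/11400 = (-23409 - 14547)/((-56 - 83 + (-83)²) + 24766) - 1/11400 = -37956/((-56 - 83 + 6889) + 24766) - 1*1/11400 = -37956/(6750 + 24766) - 1/11400 = -37956/31516 - 1/11400 = -37956*1/31516 - 1/11400 = -9489/7879 - 1/11400 = -108182479/89820600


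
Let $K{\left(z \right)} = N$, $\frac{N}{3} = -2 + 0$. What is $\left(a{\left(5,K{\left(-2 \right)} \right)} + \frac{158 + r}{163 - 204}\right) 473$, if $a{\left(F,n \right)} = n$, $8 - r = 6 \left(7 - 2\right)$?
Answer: $- \frac{180686}{41} \approx -4407.0$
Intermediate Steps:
$N = -6$ ($N = 3 \left(-2 + 0\right) = 3 \left(-2\right) = -6$)
$K{\left(z \right)} = -6$
$r = -22$ ($r = 8 - 6 \left(7 - 2\right) = 8 - 6 \cdot 5 = 8 - 30 = -22$)
$\left(a{\left(5,K{\left(-2 \right)} \right)} + \frac{158 + r}{163 - 204}\right) 473 = \left(-6 + \frac{158 - 22}{163 - 204}\right) 473 = \left(-6 + \frac{136}{-41}\right) 473 = \left(-6 + 136 \left(- \frac{1}{41}\right)\right) 473 = \left(-6 - \frac{136}{41}\right) 473 = \left(- \frac{382}{41}\right) 473 = - \frac{180686}{41}$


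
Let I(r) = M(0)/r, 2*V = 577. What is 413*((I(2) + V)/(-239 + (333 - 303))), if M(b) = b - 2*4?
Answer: -234997/418 ≈ -562.19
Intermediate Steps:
V = 577/2 (V = (1/2)*577 = 577/2 ≈ 288.50)
M(b) = -8 + b (M(b) = b - 8 = -8 + b)
I(r) = -8/r (I(r) = (-8 + 0)/r = -8/r)
413*((I(2) + V)/(-239 + (333 - 303))) = 413*((-8/2 + 577/2)/(-239 + (333 - 303))) = 413*((-8*1/2 + 577/2)/(-239 + 30)) = 413*((-4 + 577/2)/(-209)) = 413*((569/2)*(-1/209)) = 413*(-569/418) = -234997/418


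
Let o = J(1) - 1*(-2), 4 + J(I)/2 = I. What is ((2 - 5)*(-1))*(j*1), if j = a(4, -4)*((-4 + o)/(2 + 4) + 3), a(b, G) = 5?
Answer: 25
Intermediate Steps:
J(I) = -8 + 2*I
o = -4 (o = (-8 + 2*1) - 1*(-2) = (-8 + 2) + 2 = -6 + 2 = -4)
j = 25/3 (j = 5*((-4 - 4)/(2 + 4) + 3) = 5*(-8/6 + 3) = 5*(-8*1/6 + 3) = 5*(-4/3 + 3) = 5*(5/3) = 25/3 ≈ 8.3333)
((2 - 5)*(-1))*(j*1) = ((2 - 5)*(-1))*((25/3)*1) = -3*(-1)*(25/3) = 3*(25/3) = 25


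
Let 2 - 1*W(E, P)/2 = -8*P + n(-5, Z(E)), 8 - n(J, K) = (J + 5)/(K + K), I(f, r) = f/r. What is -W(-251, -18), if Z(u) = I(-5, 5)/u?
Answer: 300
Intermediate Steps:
Z(u) = -1/u (Z(u) = (-5/5)/u = (-5*⅕)/u = -1/u)
n(J, K) = 8 - (5 + J)/(2*K) (n(J, K) = 8 - (J + 5)/(K + K) = 8 - (5 + J)/(2*K))
W(E, P) = -12 + 16*P (W(E, P) = 4 - 2*(-8*P + (-5 - 1*(-5) + 16*(-1/E))/(2*((-1/E)))) = 4 - 2*(-8*P + (-E)*(-5 + 5 - 16/E)/2) = 4 - 2*(-8*P + (-E)*(-16/E)/2) = 4 - 2*(-8*P + 8) = 4 - 2*(8 - 8*P) = 4 + (-16 + 16*P) = -12 + 16*P)
-W(-251, -18) = -(-12 + 16*(-18)) = -(-12 - 288) = -1*(-300) = 300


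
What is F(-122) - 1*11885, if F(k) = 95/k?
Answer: -1450065/122 ≈ -11886.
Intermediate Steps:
F(-122) - 1*11885 = 95/(-122) - 1*11885 = 95*(-1/122) - 11885 = -95/122 - 11885 = -1450065/122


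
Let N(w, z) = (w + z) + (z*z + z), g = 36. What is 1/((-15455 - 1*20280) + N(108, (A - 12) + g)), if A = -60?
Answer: -1/34403 ≈ -2.9067e-5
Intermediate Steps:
N(w, z) = w + z² + 2*z (N(w, z) = (w + z) + (z² + z) = (w + z) + (z + z²) = w + z² + 2*z)
1/((-15455 - 1*20280) + N(108, (A - 12) + g)) = 1/((-15455 - 1*20280) + (108 + ((-60 - 12) + 36)² + 2*((-60 - 12) + 36))) = 1/((-15455 - 20280) + (108 + (-72 + 36)² + 2*(-72 + 36))) = 1/(-35735 + (108 + (-36)² + 2*(-36))) = 1/(-35735 + (108 + 1296 - 72)) = 1/(-35735 + 1332) = 1/(-34403) = -1/34403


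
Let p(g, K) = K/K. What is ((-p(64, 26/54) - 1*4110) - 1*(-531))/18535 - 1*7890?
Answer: -29248946/3707 ≈ -7890.2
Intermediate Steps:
p(g, K) = 1
((-p(64, 26/54) - 1*4110) - 1*(-531))/18535 - 1*7890 = ((-1*1 - 1*4110) - 1*(-531))/18535 - 1*7890 = ((-1 - 4110) + 531)*(1/18535) - 7890 = (-4111 + 531)*(1/18535) - 7890 = -3580*1/18535 - 7890 = -716/3707 - 7890 = -29248946/3707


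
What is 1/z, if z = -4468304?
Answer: -1/4468304 ≈ -2.2380e-7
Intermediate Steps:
1/z = 1/(-4468304) = -1/4468304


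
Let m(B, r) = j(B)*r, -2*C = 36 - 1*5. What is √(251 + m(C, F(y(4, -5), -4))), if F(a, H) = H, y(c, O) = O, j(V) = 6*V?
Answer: √623 ≈ 24.960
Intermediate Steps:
C = -31/2 (C = -(36 - 1*5)/2 = -(36 - 5)/2 = -½*31 = -31/2 ≈ -15.500)
m(B, r) = 6*B*r (m(B, r) = (6*B)*r = 6*B*r)
√(251 + m(C, F(y(4, -5), -4))) = √(251 + 6*(-31/2)*(-4)) = √(251 + 372) = √623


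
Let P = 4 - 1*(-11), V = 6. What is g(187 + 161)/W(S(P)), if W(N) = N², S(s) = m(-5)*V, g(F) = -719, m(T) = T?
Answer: -719/900 ≈ -0.79889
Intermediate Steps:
P = 15 (P = 4 + 11 = 15)
S(s) = -30 (S(s) = -5*6 = -30)
g(187 + 161)/W(S(P)) = -719/((-30)²) = -719/900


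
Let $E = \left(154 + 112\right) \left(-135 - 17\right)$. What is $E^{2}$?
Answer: $1634746624$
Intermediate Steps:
$E = -40432$ ($E = 266 \left(-152\right) = -40432$)
$E^{2} = \left(-40432\right)^{2} = 1634746624$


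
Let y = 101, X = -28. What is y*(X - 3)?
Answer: -3131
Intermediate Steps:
y*(X - 3) = 101*(-28 - 3) = 101*(-31) = -3131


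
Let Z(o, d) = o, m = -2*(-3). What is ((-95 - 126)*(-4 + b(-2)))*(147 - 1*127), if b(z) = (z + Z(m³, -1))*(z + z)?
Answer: 3801200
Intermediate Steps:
m = 6
b(z) = 2*z*(216 + z) (b(z) = (z + 6³)*(z + z) = (z + 216)*(2*z) = (216 + z)*(2*z) = 2*z*(216 + z))
((-95 - 126)*(-4 + b(-2)))*(147 - 1*127) = ((-95 - 126)*(-4 + 2*(-2)*(216 - 2)))*(147 - 1*127) = (-221*(-4 + 2*(-2)*214))*(147 - 127) = -221*(-4 - 856)*20 = -221*(-860)*20 = 190060*20 = 3801200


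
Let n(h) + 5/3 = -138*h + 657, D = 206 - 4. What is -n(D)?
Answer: 81662/3 ≈ 27221.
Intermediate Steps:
D = 202
n(h) = 1966/3 - 138*h (n(h) = -5/3 + (-138*h + 657) = -5/3 + (657 - 138*h) = 1966/3 - 138*h)
-n(D) = -(1966/3 - 138*202) = -(1966/3 - 27876) = -1*(-81662/3) = 81662/3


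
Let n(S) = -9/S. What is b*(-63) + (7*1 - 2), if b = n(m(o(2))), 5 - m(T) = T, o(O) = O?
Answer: 194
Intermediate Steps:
m(T) = 5 - T
b = -3 (b = -9/(5 - 1*2) = -9/(5 - 2) = -9/3 = -9*1/3 = -3)
b*(-63) + (7*1 - 2) = -3*(-63) + (7*1 - 2) = 189 + (7 - 2) = 189 + 5 = 194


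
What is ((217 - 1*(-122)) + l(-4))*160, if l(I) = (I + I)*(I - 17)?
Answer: 81120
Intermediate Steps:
l(I) = 2*I*(-17 + I) (l(I) = (2*I)*(-17 + I) = 2*I*(-17 + I))
((217 - 1*(-122)) + l(-4))*160 = ((217 - 1*(-122)) + 2*(-4)*(-17 - 4))*160 = ((217 + 122) + 2*(-4)*(-21))*160 = (339 + 168)*160 = 507*160 = 81120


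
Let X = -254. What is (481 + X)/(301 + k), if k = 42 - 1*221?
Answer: 227/122 ≈ 1.8607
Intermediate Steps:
k = -179 (k = 42 - 221 = -179)
(481 + X)/(301 + k) = (481 - 254)/(301 - 179) = 227/122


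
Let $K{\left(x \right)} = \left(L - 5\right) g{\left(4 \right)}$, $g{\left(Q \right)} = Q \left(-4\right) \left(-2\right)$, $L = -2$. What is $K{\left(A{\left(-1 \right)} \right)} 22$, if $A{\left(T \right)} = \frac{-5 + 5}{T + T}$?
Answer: $-4928$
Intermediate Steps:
$A{\left(T \right)} = 0$ ($A{\left(T \right)} = \frac{0}{2 T} = 0 \frac{1}{2 T} = 0$)
$g{\left(Q \right)} = 8 Q$ ($g{\left(Q \right)} = - 4 Q \left(-2\right) = 8 Q$)
$K{\left(x \right)} = -224$ ($K{\left(x \right)} = \left(-2 - 5\right) 8 \cdot 4 = \left(-7\right) 32 = -224$)
$K{\left(A{\left(-1 \right)} \right)} 22 = \left(-224\right) 22 = -4928$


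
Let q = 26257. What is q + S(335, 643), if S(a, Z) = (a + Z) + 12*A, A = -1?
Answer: 27223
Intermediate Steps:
S(a, Z) = -12 + Z + a (S(a, Z) = (a + Z) + 12*(-1) = (Z + a) - 12 = -12 + Z + a)
q + S(335, 643) = 26257 + (-12 + 643 + 335) = 26257 + 966 = 27223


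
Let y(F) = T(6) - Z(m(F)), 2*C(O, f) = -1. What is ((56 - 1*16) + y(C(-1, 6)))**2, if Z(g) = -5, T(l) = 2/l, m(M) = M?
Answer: 18496/9 ≈ 2055.1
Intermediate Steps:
C(O, f) = -1/2 (C(O, f) = (1/2)*(-1) = -1/2)
y(F) = 16/3 (y(F) = 2/6 - 1*(-5) = 2*(1/6) + 5 = 1/3 + 5 = 16/3)
((56 - 1*16) + y(C(-1, 6)))**2 = ((56 - 1*16) + 16/3)**2 = ((56 - 16) + 16/3)**2 = (40 + 16/3)**2 = (136/3)**2 = 18496/9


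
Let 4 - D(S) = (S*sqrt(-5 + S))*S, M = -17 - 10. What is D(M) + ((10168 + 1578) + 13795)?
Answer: 25545 - 2916*I*sqrt(2) ≈ 25545.0 - 4123.8*I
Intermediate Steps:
M = -27
D(S) = 4 - S**2*sqrt(-5 + S) (D(S) = 4 - S*sqrt(-5 + S)*S = 4 - S**2*sqrt(-5 + S))
D(M) + ((10168 + 1578) + 13795) = (4 - 1*(-27)**2*sqrt(-5 - 27)) + ((10168 + 1578) + 13795) = (4 - 1*729*sqrt(-32)) + (11746 + 13795) = (4 - 1*729*4*I*sqrt(2)) + 25541 = (4 - 2916*I*sqrt(2)) + 25541 = 25545 - 2916*I*sqrt(2)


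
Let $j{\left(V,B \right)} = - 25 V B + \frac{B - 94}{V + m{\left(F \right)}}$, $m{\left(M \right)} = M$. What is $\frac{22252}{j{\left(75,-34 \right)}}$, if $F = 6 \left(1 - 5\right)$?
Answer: $\frac{567426}{1625561} \approx 0.34906$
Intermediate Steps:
$F = -24$ ($F = 6 \left(-4\right) = -24$)
$j{\left(V,B \right)} = \frac{-94 + B}{-24 + V} - 25 B V$ ($j{\left(V,B \right)} = - 25 V B + \frac{B - 94}{V - 24} = - 25 B V + \frac{-94 + B}{-24 + V} = \frac{-94 + B}{-24 + V} - 25 B V$)
$\frac{22252}{j{\left(75,-34 \right)}} = \frac{22252}{\frac{1}{-24 + 75} \left(-94 - 34 - - 850 \cdot 75^{2} + 600 \left(-34\right) 75\right)} = \frac{22252}{\frac{1}{51} \left(-94 - 34 - \left(-850\right) 5625 - 1530000\right)} = \frac{22252}{\frac{1}{51} \left(-94 - 34 + 4781250 - 1530000\right)} = \frac{22252}{\frac{1}{51} \cdot 3251122} = \frac{22252}{\frac{3251122}{51}} = 22252 \cdot \frac{51}{3251122} = \frac{567426}{1625561}$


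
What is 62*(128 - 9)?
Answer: 7378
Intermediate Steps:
62*(128 - 9) = 62*119 = 7378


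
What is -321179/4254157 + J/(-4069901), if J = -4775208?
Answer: 19007317806377/17313997828457 ≈ 1.0978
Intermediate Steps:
-321179/4254157 + J/(-4069901) = -321179/4254157 - 4775208/(-4069901) = -321179*1/4254157 - 4775208*(-1/4069901) = -321179/4254157 + 4775208/4069901 = 19007317806377/17313997828457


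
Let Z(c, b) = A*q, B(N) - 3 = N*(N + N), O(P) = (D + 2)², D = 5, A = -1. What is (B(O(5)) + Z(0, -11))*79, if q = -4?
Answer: 379911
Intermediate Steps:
O(P) = 49 (O(P) = (5 + 2)² = 7² = 49)
B(N) = 3 + 2*N² (B(N) = 3 + N*(N + N) = 3 + N*(2*N) = 3 + 2*N²)
Z(c, b) = 4 (Z(c, b) = -1*(-4) = 4)
(B(O(5)) + Z(0, -11))*79 = ((3 + 2*49²) + 4)*79 = ((3 + 2*2401) + 4)*79 = ((3 + 4802) + 4)*79 = (4805 + 4)*79 = 4809*79 = 379911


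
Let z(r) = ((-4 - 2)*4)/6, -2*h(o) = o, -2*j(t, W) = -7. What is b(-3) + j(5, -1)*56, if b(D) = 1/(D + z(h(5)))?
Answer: 1371/7 ≈ 195.86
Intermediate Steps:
j(t, W) = 7/2 (j(t, W) = -1/2*(-7) = 7/2)
h(o) = -o/2
z(r) = -4 (z(r) = -6*4*(1/6) = -24*1/6 = -4)
b(D) = 1/(-4 + D) (b(D) = 1/(D - 4) = 1/(-4 + D))
b(-3) + j(5, -1)*56 = 1/(-4 - 3) + (7/2)*56 = 1/(-7) + 196 = -1/7 + 196 = 1371/7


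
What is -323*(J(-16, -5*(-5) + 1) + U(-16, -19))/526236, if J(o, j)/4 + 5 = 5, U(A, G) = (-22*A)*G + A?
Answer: 541348/131559 ≈ 4.1149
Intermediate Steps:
U(A, G) = A - 22*A*G (U(A, G) = -22*A*G + A = A - 22*A*G)
J(o, j) = 0 (J(o, j) = -20 + 4*5 = -20 + 20 = 0)
-323*(J(-16, -5*(-5) + 1) + U(-16, -19))/526236 = -323*(0 - 16*(1 - 22*(-19)))/526236 = -323*(0 - 16*(1 + 418))*(1/526236) = -323*(0 - 16*419)*(1/526236) = -323*(0 - 6704)*(1/526236) = -323*(-6704)*(1/526236) = 2165392*(1/526236) = 541348/131559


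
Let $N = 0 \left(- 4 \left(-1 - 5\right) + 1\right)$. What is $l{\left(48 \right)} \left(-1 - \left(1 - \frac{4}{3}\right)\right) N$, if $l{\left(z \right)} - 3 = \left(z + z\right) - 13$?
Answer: $0$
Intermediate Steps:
$N = 0$ ($N = 0 \left(\left(-4\right) \left(-6\right) + 1\right) = 0 \left(24 + 1\right) = 0 \cdot 25 = 0$)
$l{\left(z \right)} = -10 + 2 z$ ($l{\left(z \right)} = 3 + \left(\left(z + z\right) - 13\right) = 3 + \left(2 z - 13\right) = 3 + \left(-13 + 2 z\right) = -10 + 2 z$)
$l{\left(48 \right)} \left(-1 - \left(1 - \frac{4}{3}\right)\right) N = \left(-10 + 2 \cdot 48\right) \left(-1 - \left(1 - \frac{4}{3}\right)\right) 0 = \left(-10 + 96\right) \left(-1 - - \frac{1}{3}\right) 0 = 86 \left(-1 + \left(-1 + \frac{4}{3}\right)\right) 0 = 86 \left(-1 + \frac{1}{3}\right) 0 = 86 \left(\left(- \frac{2}{3}\right) 0\right) = 86 \cdot 0 = 0$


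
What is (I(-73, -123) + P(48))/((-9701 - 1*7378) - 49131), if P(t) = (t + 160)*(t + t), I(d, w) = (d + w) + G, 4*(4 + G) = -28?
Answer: -6587/22070 ≈ -0.29846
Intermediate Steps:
G = -11 (G = -4 + (1/4)*(-28) = -4 - 7 = -11)
I(d, w) = -11 + d + w (I(d, w) = (d + w) - 11 = -11 + d + w)
P(t) = 2*t*(160 + t) (P(t) = (160 + t)*(2*t) = 2*t*(160 + t))
(I(-73, -123) + P(48))/((-9701 - 1*7378) - 49131) = ((-11 - 73 - 123) + 2*48*(160 + 48))/((-9701 - 1*7378) - 49131) = (-207 + 2*48*208)/((-9701 - 7378) - 49131) = (-207 + 19968)/(-17079 - 49131) = 19761/(-66210) = 19761*(-1/66210) = -6587/22070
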